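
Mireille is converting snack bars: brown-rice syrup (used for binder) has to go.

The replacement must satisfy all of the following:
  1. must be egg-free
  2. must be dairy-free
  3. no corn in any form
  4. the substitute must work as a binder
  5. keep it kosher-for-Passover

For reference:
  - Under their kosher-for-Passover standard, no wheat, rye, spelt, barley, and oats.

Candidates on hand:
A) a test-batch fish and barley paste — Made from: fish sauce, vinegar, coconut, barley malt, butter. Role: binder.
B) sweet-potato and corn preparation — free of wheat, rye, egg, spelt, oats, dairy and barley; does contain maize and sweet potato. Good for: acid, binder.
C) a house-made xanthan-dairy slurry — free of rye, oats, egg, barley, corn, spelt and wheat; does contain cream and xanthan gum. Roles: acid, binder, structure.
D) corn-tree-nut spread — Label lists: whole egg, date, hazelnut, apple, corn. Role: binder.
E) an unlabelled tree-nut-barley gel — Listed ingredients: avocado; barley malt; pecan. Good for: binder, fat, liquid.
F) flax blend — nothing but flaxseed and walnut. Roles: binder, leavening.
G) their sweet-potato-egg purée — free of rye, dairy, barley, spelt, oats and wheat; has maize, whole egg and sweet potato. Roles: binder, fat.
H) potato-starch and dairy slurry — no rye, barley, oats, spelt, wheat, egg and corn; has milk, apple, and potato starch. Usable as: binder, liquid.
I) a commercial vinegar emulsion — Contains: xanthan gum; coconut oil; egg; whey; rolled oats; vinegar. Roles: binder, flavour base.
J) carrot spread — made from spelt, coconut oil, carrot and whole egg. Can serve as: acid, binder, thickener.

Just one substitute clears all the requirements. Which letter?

A: has barley malt, so not kosher-for-Passover; has butter, so not dairy-free — out
B: has maize, so not corn-free — no
C: has cream, so not dairy-free — out
D: has corn, so not corn-free; has whole egg, so not egg-free — out
E: has barley malt, so not kosher-for-Passover — out
F: every rule checks out — keep
G: has maize, so not corn-free; has whole egg, so not egg-free — no
H: has milk, so not dairy-free — out
I: has rolled oats, so not kosher-for-Passover; has whey, so not dairy-free (and 1 more) — out
J: has spelt, so not kosher-for-Passover; has whole egg, so not egg-free — no

F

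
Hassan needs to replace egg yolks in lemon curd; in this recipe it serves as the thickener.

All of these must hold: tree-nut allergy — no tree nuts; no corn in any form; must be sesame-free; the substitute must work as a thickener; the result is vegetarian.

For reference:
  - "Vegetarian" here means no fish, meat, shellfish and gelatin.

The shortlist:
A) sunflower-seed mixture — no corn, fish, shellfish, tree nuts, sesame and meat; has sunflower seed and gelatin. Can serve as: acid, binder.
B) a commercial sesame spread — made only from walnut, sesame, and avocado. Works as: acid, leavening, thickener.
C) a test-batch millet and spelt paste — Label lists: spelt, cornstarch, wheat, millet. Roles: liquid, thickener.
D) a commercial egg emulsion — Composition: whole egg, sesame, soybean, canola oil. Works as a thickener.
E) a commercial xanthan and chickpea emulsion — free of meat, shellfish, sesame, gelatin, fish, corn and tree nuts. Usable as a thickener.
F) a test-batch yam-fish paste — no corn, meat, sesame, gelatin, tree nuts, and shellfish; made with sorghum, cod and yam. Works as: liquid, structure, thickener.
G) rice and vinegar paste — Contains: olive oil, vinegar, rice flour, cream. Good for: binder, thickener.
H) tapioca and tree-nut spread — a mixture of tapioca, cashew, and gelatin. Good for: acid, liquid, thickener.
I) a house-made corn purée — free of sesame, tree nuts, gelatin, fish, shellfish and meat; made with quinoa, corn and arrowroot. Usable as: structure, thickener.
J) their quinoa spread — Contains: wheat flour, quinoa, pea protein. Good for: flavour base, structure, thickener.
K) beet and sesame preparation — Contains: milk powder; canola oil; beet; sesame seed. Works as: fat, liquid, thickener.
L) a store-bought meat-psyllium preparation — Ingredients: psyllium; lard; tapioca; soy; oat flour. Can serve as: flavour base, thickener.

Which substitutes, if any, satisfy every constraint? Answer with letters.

A: not usable as a thickener; has gelatin, so not vegetarian — no
B: has walnut, so not tree-nut-free; has sesame, so not sesame-free — no
C: has cornstarch, so not corn-free — out
D: has sesame, so not sesame-free — out
E: vegetarian, no tree nuts — keep
F: has cod, so not vegetarian — out
G: no corn, vegetarian — valid
H: has gelatin, so not vegetarian; has cashew, so not tree-nut-free — reject
I: has corn, so not corn-free — reject
J: works as a thickener, no tree nuts, vegetarian — keep
K: has sesame seed, so not sesame-free — out
L: has lard, so not vegetarian — reject

E, G, J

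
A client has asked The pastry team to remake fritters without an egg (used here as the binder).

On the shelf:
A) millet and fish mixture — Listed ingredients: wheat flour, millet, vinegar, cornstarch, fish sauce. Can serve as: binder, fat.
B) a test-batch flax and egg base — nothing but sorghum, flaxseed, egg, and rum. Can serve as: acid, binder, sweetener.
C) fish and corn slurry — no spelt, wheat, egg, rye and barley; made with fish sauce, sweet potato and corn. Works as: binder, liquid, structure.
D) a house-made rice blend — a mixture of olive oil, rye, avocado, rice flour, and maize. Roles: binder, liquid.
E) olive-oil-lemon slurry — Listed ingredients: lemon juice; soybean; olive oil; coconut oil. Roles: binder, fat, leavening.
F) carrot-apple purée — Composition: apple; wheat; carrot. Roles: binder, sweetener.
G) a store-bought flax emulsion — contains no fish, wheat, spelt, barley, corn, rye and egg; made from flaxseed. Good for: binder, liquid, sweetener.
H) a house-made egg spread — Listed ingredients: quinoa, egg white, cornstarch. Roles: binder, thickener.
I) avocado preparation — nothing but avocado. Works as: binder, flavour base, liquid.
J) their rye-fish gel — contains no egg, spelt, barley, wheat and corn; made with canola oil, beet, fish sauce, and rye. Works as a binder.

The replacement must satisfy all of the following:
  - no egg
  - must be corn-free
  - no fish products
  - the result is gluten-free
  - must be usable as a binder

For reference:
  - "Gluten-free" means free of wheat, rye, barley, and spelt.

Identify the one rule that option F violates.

gluten-free

usable as a binder: satisfied
gluten-free: has wheat — fails
egg-free: satisfied
fish-free: satisfied
corn-free: satisfied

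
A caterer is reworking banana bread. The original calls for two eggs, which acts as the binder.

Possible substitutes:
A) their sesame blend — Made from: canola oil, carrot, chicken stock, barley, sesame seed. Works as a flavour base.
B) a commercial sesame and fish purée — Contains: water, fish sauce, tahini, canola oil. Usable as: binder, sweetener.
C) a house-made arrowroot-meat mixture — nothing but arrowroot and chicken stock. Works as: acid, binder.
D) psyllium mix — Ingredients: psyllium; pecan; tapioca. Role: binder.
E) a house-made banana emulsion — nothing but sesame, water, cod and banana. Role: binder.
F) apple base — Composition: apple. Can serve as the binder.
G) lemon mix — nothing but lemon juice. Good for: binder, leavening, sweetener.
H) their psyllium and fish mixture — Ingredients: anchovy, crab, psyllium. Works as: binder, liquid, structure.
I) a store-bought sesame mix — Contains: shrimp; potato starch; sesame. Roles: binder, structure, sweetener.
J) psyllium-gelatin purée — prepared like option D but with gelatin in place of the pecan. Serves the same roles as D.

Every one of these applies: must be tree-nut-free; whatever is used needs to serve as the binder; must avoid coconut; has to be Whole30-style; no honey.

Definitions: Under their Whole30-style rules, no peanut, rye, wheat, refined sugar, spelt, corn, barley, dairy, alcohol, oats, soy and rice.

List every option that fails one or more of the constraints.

A: not usable as a binder; has barley, so not Whole30-style — no
B: Whole30-style, no tree nuts — keep
C: Whole30-style, no tree nuts — OK
D: has pecan, so not tree-nut-free — no
E: cod and sesame etc. — none of it excluded — valid
F: all constraints satisfied — OK
G: no coconut, Whole30-style — keep
H: all constraints satisfied — keep
I: all constraints satisfied — valid
J: all constraints satisfied — keep

A, D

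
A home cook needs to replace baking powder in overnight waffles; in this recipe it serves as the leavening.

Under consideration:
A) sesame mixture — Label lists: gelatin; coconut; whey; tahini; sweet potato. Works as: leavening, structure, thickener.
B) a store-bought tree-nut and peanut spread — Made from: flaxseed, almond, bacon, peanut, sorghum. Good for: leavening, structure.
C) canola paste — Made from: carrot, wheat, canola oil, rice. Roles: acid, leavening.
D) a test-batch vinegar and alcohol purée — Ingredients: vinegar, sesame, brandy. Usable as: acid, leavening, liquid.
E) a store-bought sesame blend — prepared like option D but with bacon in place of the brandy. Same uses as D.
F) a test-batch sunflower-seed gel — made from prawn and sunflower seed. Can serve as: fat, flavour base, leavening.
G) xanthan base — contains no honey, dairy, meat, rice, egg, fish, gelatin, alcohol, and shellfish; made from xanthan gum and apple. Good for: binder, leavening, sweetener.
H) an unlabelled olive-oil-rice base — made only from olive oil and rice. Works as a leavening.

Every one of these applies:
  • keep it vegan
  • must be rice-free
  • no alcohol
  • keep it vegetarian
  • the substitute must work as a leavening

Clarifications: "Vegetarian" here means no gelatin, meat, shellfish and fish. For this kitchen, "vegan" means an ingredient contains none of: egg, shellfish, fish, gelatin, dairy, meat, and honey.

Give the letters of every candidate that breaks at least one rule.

A: has gelatin, so not vegetarian; has whey, so not vegan — out
B: has bacon, so not vegetarian; has bacon, so not vegan — out
C: has rice, so not rice-free — reject
D: has brandy, so not alcohol-free — no
E: has bacon, so not vegetarian; has bacon, so not vegan — out
F: has prawn, so not vegetarian; has prawn, so not vegan — reject
G: works as a leavening, vegan, no rice — valid
H: has rice, so not rice-free — reject

A, B, C, D, E, F, H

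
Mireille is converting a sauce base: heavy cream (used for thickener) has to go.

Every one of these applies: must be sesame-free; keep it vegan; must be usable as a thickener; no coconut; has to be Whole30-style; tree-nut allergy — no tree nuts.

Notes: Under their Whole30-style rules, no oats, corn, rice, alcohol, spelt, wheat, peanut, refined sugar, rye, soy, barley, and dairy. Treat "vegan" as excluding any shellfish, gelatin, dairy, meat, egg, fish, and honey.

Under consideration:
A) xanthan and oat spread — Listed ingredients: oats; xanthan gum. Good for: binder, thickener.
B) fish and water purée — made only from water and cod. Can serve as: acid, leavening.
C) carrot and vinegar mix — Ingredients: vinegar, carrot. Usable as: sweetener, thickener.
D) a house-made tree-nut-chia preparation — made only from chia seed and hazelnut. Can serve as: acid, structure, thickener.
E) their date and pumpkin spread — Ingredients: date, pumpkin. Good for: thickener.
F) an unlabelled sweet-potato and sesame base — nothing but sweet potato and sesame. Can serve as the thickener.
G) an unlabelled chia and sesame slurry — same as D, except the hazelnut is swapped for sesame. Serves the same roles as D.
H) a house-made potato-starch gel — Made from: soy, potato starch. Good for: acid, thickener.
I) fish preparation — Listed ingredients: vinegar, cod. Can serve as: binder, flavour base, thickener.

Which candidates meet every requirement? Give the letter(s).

A: has oats, so not Whole30-style — reject
B: not usable as a thickener; has cod, so not vegan — reject
C: every rule checks out — OK
D: has hazelnut, so not tree-nut-free — reject
E: no coconut, no tree nuts — keep
F: has sesame, so not sesame-free — reject
G: has sesame, so not sesame-free — out
H: has soy, so not Whole30-style — out
I: has cod, so not vegan — no

C, E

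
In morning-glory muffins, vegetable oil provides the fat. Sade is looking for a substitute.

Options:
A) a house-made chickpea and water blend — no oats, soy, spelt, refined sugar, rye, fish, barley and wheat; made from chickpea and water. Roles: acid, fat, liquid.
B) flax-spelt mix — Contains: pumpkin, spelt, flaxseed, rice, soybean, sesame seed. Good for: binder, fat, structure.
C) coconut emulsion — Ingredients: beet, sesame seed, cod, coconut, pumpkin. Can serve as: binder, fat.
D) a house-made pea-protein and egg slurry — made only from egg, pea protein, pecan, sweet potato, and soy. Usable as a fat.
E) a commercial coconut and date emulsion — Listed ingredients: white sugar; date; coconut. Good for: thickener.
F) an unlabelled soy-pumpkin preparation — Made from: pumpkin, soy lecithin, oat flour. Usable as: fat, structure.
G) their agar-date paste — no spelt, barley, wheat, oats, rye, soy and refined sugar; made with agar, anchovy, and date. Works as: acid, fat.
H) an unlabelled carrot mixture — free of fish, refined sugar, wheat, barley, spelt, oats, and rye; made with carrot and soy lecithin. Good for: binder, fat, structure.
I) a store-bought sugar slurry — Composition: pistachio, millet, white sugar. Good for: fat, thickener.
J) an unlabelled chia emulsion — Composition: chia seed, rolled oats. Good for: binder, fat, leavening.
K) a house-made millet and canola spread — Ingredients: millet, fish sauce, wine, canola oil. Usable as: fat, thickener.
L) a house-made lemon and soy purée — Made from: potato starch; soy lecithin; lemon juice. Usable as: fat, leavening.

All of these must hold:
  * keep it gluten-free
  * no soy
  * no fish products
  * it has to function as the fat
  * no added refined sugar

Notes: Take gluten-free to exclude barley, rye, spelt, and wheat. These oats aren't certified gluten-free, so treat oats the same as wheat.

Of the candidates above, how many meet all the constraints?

A: no refined sugar, gluten-free — OK
B: has spelt, so not gluten-free; has soybean, so not soy-free — out
C: has cod, so not fish-free — no
D: has soy, so not soy-free — reject
E: not usable as a fat; has white sugar, so not no-added-sugar — no
F: has oat flour, so not gluten-free; has soy lecithin, so not soy-free — no
G: has anchovy, so not fish-free — reject
H: has soy lecithin, so not soy-free — reject
I: has white sugar, so not no-added-sugar — out
J: has rolled oats, so not gluten-free — no
K: has fish sauce, so not fish-free — reject
L: has soy lecithin, so not soy-free — out

1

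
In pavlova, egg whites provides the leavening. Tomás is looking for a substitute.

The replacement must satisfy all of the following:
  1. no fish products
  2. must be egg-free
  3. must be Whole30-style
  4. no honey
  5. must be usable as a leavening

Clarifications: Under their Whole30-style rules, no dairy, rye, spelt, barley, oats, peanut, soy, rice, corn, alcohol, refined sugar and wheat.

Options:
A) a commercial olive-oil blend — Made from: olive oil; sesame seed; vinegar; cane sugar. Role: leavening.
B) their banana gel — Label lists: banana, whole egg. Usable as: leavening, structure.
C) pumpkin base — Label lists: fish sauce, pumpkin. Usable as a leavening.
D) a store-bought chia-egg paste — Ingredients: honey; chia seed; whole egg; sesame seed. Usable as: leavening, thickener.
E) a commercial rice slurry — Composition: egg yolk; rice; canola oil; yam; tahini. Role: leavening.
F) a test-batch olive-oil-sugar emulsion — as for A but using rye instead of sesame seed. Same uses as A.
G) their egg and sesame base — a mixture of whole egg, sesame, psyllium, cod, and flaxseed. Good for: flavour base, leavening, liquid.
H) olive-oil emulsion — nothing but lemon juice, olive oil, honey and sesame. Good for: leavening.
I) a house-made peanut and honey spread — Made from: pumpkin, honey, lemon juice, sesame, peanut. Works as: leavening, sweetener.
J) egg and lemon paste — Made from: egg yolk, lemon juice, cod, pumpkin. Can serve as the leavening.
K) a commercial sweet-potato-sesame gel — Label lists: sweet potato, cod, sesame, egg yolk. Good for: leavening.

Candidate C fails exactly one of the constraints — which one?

usable as a leavening: satisfied
Whole30-style: satisfied
egg-free: satisfied
fish-free: has fish sauce — fails
honey-free: satisfied

fish-free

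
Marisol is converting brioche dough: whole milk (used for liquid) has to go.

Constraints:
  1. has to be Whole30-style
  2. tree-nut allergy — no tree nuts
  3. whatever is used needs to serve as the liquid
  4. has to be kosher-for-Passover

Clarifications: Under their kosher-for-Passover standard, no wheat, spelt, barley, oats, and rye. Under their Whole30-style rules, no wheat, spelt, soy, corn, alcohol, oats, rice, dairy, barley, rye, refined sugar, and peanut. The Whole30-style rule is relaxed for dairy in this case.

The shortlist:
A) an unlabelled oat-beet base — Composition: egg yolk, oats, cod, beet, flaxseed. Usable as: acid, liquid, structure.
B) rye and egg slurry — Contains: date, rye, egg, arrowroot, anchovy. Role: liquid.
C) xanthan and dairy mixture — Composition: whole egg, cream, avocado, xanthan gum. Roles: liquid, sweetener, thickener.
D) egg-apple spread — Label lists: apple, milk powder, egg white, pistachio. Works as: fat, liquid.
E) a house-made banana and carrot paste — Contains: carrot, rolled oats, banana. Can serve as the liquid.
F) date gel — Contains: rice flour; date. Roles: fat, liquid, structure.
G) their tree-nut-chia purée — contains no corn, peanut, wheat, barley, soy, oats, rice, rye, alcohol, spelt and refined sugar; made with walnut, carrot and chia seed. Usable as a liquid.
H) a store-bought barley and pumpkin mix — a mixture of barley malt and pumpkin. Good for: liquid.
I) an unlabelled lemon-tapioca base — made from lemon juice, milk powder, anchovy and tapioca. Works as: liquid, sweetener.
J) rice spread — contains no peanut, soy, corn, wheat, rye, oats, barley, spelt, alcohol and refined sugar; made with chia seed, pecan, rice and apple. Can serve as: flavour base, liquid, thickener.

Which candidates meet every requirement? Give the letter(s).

C, I

A: has oats, so not kosher-for-Passover; has oats, so not Whole30-style — out
B: has rye, so not kosher-for-Passover; has rye, so not Whole30-style — out
C: dairy is permitted under the Whole30-style carve-out; nothing else excluded — keep
D: has pistachio, so not tree-nut-free — reject
E: has rolled oats, so not kosher-for-Passover; has rolled oats, so not Whole30-style — out
F: has rice flour, so not Whole30-style — reject
G: has walnut, so not tree-nut-free — out
H: has barley malt, so not kosher-for-Passover; has barley malt, so not Whole30-style — out
I: dairy is permitted under the Whole30-style carve-out; nothing else excluded — OK
J: has rice, so not Whole30-style; has pecan, so not tree-nut-free — reject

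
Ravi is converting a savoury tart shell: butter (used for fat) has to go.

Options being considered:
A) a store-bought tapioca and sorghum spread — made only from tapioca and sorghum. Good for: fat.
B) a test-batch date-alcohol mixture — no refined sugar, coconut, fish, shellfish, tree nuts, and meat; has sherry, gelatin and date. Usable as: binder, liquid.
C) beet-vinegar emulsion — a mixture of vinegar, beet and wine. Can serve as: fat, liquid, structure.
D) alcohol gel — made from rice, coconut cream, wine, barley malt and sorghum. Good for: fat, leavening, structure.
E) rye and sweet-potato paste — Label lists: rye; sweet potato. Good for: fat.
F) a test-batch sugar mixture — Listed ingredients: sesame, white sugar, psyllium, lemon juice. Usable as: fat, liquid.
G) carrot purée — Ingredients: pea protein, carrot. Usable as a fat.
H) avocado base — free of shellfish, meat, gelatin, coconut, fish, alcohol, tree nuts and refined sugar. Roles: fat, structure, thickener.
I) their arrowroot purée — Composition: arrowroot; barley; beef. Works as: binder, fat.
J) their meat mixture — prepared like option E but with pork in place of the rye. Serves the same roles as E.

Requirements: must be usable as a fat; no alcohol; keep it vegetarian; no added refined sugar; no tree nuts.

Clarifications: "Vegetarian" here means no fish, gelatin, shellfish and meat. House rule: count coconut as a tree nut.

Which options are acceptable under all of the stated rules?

A, E, G, H

A: all constraints satisfied — valid
B: not usable as a fat; has gelatin, so not vegetarian (and 1 more) — reject
C: has wine, so not alcohol-free — reject
D: has wine, so not alcohol-free; has coconut cream, so not tree-nut-free — reject
E: every rule checks out — OK
F: has white sugar, so not no-added-sugar — no
G: no alcohol, tree-nut-free — valid
H: works as a fat, vegetarian, no alcohol — keep
I: has beef, so not vegetarian — out
J: has pork, so not vegetarian — out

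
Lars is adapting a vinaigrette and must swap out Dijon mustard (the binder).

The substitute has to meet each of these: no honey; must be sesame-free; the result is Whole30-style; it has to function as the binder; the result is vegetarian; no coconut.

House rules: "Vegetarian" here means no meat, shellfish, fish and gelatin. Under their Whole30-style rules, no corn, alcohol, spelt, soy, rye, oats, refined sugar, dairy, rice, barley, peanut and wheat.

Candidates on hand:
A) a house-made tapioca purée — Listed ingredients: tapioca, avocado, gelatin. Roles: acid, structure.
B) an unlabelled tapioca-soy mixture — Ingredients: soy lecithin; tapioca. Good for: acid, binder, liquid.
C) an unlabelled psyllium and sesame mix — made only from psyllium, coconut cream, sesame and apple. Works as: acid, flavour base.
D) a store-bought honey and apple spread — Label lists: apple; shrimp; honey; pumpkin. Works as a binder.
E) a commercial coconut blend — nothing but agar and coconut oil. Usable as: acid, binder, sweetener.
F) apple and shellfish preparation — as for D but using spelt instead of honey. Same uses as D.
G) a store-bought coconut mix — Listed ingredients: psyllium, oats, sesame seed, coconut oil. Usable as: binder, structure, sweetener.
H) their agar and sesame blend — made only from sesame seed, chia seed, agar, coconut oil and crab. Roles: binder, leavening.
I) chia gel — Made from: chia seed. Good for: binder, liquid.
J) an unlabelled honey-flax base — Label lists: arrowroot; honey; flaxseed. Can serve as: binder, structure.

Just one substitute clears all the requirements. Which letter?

I

A: not usable as a binder; has gelatin, so not vegetarian — reject
B: has soy lecithin, so not Whole30-style — out
C: not usable as a binder; has sesame, so not sesame-free (and 1 more) — out
D: has shrimp, so not vegetarian; has honey, so not honey-free — no
E: has coconut oil, so not coconut-free — reject
F: has shrimp, so not vegetarian; has spelt, so not Whole30-style — no
G: has oats, so not Whole30-style; has sesame seed, so not sesame-free (and 1 more) — no
H: has crab, so not vegetarian; has sesame seed, so not sesame-free (and 1 more) — reject
I: all constraints satisfied — keep
J: has honey, so not honey-free — no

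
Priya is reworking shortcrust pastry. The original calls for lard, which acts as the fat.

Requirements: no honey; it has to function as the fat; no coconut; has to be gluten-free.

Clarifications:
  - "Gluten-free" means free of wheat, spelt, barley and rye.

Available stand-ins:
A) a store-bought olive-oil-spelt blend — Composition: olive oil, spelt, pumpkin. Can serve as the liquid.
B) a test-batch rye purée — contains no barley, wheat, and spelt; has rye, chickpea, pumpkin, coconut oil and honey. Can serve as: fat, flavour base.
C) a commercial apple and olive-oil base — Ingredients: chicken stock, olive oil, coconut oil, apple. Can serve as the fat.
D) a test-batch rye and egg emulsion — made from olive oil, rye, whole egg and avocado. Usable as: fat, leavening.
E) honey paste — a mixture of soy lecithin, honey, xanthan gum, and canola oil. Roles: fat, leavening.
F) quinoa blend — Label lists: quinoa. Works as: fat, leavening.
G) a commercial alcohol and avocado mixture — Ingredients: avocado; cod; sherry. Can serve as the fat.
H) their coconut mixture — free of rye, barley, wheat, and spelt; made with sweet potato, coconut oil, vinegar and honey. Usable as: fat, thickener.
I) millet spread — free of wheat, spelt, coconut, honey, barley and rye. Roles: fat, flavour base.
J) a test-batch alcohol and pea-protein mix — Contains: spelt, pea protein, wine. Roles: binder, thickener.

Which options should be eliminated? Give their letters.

A, B, C, D, E, H, J

A: not usable as a fat; has spelt, so not gluten-free — no
B: has rye, so not gluten-free; has honey, so not honey-free (and 1 more) — no
C: has coconut oil, so not coconut-free — out
D: has rye, so not gluten-free — no
E: has honey, so not honey-free — no
F: only quinoa; none excluded — valid
G: every rule checks out — valid
H: has honey, so not honey-free; has coconut oil, so not coconut-free — reject
I: works as a fat, gluten-free, no coconut — OK
J: not usable as a fat; has spelt, so not gluten-free — out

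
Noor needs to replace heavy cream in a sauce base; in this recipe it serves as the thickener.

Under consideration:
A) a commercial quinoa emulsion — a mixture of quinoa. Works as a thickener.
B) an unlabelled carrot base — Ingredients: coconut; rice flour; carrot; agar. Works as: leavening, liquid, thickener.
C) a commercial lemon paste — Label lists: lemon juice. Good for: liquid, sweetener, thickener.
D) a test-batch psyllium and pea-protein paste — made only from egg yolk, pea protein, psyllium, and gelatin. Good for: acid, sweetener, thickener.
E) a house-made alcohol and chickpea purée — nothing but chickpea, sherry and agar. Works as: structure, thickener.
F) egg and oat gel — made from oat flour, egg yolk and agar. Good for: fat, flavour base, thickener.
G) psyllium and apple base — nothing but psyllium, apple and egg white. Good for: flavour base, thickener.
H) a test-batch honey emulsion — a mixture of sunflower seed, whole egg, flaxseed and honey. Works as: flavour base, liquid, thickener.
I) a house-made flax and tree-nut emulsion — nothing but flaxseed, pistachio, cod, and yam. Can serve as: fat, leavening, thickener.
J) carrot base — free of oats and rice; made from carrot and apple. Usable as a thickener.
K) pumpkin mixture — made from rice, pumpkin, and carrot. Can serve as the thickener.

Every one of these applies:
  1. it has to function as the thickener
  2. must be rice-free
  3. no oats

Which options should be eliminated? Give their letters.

B, F, K

A: no rice, no oats — valid
B: has rice flour, so not rice-free — no
C: no rice, no oats — valid
D: nothing on the exclusion list — valid
E: works as a thickener, no oats, no rice — keep
F: has oat flour, so not oat-free — out
G: every rule checks out — valid
H: whole egg and honey etc. — none of it excluded — valid
I: works as a thickener, no oats, no rice — OK
J: no oats, no rice — valid
K: has rice, so not rice-free — reject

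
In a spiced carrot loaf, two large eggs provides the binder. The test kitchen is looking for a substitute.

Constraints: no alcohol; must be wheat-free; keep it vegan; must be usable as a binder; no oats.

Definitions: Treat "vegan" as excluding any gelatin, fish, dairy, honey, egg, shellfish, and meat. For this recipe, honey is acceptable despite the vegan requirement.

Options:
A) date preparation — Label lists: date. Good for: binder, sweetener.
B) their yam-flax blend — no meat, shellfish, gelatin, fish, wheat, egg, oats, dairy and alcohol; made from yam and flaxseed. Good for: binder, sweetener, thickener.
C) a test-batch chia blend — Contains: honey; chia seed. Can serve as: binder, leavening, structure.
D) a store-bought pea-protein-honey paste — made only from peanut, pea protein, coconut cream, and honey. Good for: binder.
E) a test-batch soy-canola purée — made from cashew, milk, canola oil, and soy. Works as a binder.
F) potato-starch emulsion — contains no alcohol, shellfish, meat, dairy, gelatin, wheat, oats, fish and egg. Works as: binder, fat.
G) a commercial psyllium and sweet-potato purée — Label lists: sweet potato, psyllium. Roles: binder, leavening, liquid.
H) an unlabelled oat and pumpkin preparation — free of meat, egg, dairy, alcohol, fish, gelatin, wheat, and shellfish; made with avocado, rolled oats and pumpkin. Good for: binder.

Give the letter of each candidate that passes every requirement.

A: every rule checks out — valid
B: every rule checks out — keep
C: honey is permitted under the vegan carve-out; nothing else excluded — keep
D: honey is permitted under the vegan carve-out; nothing else excluded — keep
E: has milk, so not vegan — out
F: no wheat, no alcohol — keep
G: all constraints satisfied — OK
H: has rolled oats, so not oat-free — no

A, B, C, D, F, G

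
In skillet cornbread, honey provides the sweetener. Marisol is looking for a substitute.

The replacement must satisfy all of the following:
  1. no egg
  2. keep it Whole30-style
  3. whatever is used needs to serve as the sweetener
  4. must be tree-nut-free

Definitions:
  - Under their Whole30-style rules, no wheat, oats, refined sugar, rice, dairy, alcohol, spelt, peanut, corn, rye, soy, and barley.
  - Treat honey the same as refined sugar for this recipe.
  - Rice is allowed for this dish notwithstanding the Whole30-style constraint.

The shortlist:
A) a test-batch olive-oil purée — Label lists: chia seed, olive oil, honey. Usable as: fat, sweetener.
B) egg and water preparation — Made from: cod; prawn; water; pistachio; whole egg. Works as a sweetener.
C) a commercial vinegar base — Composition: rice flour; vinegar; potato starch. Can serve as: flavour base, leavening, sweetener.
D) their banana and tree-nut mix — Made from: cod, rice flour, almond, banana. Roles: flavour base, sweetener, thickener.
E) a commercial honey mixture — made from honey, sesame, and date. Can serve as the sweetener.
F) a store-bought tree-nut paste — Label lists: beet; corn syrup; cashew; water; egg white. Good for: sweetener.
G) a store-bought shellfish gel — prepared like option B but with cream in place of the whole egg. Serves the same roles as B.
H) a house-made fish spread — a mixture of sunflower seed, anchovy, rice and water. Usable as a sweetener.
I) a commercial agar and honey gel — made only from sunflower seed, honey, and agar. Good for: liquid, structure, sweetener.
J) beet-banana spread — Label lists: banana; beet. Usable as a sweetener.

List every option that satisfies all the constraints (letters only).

C, H, J

A: has honey, so not Whole30-style — out
B: has whole egg, so not egg-free; has pistachio, so not tree-nut-free — out
C: rice is permitted under the Whole30-style carve-out; nothing else excluded — keep
D: has almond, so not tree-nut-free — reject
E: has honey, so not Whole30-style — out
F: has corn syrup, so not Whole30-style; has egg white, so not egg-free (and 1 more) — reject
G: has cream, so not Whole30-style; has pistachio, so not tree-nut-free — out
H: rice is permitted under the Whole30-style carve-out; nothing else excluded — keep
I: has honey, so not Whole30-style — no
J: no egg, no tree nuts — valid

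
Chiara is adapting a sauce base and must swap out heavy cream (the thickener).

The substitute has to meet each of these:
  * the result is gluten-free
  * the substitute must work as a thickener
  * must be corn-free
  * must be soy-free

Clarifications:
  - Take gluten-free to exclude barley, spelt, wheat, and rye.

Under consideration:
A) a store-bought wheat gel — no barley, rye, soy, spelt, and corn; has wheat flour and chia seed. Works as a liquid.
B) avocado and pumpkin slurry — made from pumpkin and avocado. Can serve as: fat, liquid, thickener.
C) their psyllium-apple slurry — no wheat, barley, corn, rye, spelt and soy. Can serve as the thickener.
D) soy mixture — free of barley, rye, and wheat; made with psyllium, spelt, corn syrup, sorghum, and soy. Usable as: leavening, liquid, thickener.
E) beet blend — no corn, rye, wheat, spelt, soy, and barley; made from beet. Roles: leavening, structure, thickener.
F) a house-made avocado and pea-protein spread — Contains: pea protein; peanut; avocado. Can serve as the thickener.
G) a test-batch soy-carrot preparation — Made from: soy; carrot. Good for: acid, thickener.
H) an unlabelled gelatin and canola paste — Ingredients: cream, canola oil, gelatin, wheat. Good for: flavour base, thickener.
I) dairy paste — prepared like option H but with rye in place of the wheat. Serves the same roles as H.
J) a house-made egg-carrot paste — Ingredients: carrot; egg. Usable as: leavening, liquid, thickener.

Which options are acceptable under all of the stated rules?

A: not usable as a thickener; has wheat flour, so not gluten-free — out
B: no corn, no soy — OK
C: no corn, no soy — keep
D: has spelt, so not gluten-free; has corn syrup, so not corn-free (and 1 more) — no
E: works as a thickener, no corn, no soy — keep
F: only peanut, avocado, and pea protein; none excluded — OK
G: has soy, so not soy-free — reject
H: has wheat, so not gluten-free — no
I: has rye, so not gluten-free — no
J: works as a thickener, no corn, no soy — keep

B, C, E, F, J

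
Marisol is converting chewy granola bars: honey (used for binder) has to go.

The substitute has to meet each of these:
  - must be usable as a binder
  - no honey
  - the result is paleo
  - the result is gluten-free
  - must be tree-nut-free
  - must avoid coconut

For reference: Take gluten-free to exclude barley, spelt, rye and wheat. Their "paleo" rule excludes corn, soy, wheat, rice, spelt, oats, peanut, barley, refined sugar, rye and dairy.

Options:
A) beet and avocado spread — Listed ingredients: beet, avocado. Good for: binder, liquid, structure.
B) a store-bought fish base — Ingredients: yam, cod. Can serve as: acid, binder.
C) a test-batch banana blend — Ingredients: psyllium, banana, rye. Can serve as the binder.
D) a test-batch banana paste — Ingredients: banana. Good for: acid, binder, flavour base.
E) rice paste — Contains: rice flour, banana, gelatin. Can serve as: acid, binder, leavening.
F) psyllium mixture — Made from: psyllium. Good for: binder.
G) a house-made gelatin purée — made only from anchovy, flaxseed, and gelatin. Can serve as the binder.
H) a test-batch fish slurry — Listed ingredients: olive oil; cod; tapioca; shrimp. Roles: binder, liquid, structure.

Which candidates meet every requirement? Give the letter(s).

A: works as a binder, paleo, gluten-free — OK
B: nothing on the exclusion list — OK
C: has rye, so not gluten-free; has rye, so not paleo — out
D: only banana; none excluded — keep
E: has rice flour, so not paleo — out
F: gluten-free, no coconut — OK
G: all constraints satisfied — valid
H: nothing on the exclusion list — valid

A, B, D, F, G, H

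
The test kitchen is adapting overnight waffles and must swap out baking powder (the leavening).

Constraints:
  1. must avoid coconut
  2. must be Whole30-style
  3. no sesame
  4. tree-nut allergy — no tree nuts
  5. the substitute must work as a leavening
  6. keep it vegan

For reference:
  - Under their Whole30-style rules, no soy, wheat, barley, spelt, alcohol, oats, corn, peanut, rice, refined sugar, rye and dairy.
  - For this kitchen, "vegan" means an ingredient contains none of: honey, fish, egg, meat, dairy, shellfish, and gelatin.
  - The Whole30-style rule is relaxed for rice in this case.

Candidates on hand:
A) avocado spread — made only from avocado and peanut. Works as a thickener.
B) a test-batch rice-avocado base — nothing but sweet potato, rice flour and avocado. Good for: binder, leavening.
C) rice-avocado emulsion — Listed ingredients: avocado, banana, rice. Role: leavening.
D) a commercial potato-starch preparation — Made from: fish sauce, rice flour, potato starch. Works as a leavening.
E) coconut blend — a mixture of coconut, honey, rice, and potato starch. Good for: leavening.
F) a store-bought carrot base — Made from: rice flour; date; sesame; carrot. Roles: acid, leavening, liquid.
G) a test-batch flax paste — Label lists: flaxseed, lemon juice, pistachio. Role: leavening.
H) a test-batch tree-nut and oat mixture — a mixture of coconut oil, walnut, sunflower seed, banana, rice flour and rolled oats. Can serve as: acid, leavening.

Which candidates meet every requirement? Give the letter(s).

A: not usable as a leavening; has peanut, so not Whole30-style — out
B: rice is permitted under the Whole30-style carve-out; nothing else excluded — valid
C: rice is permitted under the Whole30-style carve-out; nothing else excluded — valid
D: has fish sauce, so not vegan — out
E: has honey, so not vegan; has coconut, so not coconut-free — out
F: has sesame, so not sesame-free — reject
G: has pistachio, so not tree-nut-free — reject
H: has rolled oats, so not Whole30-style; has coconut oil, so not coconut-free (and 1 more) — out

B, C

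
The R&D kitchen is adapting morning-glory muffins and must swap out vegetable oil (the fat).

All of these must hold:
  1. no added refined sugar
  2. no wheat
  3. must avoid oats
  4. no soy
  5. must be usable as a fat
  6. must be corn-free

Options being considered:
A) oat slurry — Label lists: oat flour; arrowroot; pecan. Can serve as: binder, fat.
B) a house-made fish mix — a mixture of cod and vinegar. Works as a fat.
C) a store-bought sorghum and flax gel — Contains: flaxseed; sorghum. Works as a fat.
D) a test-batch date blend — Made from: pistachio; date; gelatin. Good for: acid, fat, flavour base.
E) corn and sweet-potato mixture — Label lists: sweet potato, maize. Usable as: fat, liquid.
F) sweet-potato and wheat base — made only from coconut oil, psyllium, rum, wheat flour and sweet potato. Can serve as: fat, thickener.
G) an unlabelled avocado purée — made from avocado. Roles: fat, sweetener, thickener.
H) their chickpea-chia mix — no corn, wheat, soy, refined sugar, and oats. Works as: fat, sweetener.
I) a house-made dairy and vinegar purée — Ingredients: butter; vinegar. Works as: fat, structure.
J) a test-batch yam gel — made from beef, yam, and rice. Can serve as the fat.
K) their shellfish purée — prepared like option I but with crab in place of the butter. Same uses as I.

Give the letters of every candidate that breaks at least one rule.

A, E, F

A: has oat flour, so not oat-free — reject
B: only cod and vinegar; none excluded — keep
C: works as a fat, no refined sugar, no soy — OK
D: works as a fat, no corn, no refined sugar — valid
E: has maize, so not corn-free — out
F: has wheat flour, so not wheat-free — out
G: no refined sugar, no oats — valid
H: works as a fat, no wheat, no corn — keep
I: only butter and vinegar; none excluded — keep
J: nothing on the exclusion list — valid
K: every rule checks out — OK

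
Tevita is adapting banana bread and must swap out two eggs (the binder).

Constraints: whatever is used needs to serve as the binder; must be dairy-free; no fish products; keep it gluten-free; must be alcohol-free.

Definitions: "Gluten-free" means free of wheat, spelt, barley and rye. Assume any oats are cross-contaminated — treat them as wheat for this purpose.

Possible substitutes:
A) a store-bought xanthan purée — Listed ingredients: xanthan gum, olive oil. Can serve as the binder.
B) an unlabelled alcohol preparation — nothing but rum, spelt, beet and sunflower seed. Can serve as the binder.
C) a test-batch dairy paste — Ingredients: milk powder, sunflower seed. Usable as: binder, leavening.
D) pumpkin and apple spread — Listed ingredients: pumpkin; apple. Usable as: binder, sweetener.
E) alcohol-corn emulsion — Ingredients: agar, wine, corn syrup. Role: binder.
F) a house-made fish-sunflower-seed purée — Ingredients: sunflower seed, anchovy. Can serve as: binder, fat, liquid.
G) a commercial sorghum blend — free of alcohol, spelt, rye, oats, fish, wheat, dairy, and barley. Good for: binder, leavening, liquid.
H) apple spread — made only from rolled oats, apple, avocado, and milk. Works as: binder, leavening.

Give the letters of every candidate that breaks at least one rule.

A: every rule checks out — valid
B: has spelt, so not gluten-free; has rum, so not alcohol-free — no
C: has milk powder, so not dairy-free — out
D: works as a binder, no fish, gluten-free — keep
E: has wine, so not alcohol-free — no
F: has anchovy, so not fish-free — reject
G: every rule checks out — valid
H: has rolled oats, so not gluten-free; has milk, so not dairy-free — out

B, C, E, F, H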